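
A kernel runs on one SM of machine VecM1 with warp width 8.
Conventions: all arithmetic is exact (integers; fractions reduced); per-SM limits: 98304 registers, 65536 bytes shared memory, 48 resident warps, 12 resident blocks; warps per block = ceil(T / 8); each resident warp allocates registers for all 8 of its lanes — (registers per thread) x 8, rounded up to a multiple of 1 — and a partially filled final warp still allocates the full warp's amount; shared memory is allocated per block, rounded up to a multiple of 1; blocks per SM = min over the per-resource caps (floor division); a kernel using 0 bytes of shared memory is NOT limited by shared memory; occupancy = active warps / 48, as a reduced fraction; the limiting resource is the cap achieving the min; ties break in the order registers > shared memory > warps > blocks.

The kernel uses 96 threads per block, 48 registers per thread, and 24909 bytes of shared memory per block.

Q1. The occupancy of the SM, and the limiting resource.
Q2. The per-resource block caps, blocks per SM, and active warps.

Answer: occupancy 1/2, limited by shared memory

registers: 21 blocks
shared memory: 2 blocks
warps: 4 blocks
blocks: 12 blocks

Answer: 2 blocks, 24 active warps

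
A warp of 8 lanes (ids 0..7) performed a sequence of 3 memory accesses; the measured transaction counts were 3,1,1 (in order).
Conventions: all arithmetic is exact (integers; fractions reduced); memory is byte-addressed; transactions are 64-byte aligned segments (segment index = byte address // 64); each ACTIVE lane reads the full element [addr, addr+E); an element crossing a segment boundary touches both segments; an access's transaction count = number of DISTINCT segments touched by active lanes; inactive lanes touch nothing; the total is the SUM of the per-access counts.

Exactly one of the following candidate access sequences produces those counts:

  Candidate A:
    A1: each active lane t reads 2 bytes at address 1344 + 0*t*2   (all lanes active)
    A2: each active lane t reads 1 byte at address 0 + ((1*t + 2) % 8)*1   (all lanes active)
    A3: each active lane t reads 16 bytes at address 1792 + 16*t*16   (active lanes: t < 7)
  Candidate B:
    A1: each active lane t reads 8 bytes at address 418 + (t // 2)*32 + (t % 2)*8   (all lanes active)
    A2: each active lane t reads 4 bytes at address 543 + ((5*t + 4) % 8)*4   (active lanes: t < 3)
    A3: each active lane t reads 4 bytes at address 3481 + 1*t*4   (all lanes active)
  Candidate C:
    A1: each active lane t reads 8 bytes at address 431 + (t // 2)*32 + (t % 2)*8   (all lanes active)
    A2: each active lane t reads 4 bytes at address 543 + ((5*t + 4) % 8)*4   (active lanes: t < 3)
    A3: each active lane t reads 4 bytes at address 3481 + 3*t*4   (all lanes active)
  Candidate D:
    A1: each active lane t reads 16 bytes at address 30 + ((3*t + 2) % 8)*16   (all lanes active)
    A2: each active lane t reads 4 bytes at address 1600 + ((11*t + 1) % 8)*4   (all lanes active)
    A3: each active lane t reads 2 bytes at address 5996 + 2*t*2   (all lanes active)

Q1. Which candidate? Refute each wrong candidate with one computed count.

A: A1 gives 1 transaction, not 3
C: A3 gives 2 transactions, not 1
D: A3 gives 2 transactions, not 1
B: all counts match (3,1,1)

Answer: B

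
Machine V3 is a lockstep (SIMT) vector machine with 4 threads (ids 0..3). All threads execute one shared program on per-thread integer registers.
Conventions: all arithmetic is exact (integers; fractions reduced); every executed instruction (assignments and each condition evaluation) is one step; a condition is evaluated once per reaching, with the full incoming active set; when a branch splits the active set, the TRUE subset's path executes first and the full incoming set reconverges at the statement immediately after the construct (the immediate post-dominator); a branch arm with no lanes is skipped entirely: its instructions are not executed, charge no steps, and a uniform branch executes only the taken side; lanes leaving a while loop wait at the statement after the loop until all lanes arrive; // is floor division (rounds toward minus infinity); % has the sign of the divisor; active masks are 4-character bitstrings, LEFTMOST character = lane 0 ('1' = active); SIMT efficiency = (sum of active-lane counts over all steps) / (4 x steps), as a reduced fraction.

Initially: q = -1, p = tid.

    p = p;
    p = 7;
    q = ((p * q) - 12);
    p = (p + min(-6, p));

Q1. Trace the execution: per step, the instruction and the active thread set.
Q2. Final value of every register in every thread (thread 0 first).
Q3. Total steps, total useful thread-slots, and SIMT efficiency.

step 0: p <- p                       1111
step 1: p <- 7                       1111
step 2: q <- ((p * q) - 12)          1111
step 3: p <- (p + min(-6, p))        1111

Answer: 4 steps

q: -19,-19,-19,-19
p: 1,1,1,1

steps = 4; useful = 16; efficiency = 16/16 = 1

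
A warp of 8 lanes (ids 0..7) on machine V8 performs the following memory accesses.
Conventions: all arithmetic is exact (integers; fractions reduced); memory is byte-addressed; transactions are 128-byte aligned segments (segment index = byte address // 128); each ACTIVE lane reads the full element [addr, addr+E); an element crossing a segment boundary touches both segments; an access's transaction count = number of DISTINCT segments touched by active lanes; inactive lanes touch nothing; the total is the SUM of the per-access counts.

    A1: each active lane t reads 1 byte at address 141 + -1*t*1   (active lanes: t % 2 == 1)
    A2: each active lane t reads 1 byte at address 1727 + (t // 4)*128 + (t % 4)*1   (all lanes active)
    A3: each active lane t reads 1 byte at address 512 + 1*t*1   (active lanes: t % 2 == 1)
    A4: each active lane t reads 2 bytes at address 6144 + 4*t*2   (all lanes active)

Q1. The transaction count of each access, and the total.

A1: 1 transaction
A2: 2 transactions
A3: 1 transaction
A4: 1 transaction

Answer: 1,2,1,1; total 5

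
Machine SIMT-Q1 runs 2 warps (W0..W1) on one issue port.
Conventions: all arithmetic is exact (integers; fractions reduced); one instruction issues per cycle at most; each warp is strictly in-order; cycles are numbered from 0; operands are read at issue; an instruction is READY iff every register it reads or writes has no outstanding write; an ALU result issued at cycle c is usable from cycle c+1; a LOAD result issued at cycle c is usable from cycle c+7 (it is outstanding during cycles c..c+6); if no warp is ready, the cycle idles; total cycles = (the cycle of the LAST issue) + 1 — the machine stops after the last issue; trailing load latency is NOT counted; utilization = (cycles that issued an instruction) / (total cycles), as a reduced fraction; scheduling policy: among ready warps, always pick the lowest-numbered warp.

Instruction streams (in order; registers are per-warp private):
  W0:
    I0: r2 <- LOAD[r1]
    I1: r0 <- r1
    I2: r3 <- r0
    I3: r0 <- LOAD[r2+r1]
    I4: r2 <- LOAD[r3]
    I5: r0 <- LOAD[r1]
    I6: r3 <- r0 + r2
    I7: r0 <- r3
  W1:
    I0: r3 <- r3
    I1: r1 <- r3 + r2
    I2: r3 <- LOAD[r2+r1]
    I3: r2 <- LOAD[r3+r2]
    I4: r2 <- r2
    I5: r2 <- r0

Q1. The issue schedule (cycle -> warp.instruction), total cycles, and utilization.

cycle 0: W0.I0
cycle 1: W0.I1
cycle 2: W0.I2
cycle 3: W1.I0
cycle 4: W1.I1
cycle 5: W1.I2
cycle 6: idle
cycle 7: W0.I3
cycle 8: W0.I4
cycle 9: idle
cycle 10: idle
cycle 11: idle
cycle 12: W1.I3
cycle 13: idle
cycle 14: W0.I5
cycle 15: idle
cycle 16: idle
cycle 17: idle
cycle 18: idle
cycle 19: W1.I4
cycle 20: W1.I5
cycle 21: W0.I6
cycle 22: W0.I7

Answer: 23 cycles, utilization 14/23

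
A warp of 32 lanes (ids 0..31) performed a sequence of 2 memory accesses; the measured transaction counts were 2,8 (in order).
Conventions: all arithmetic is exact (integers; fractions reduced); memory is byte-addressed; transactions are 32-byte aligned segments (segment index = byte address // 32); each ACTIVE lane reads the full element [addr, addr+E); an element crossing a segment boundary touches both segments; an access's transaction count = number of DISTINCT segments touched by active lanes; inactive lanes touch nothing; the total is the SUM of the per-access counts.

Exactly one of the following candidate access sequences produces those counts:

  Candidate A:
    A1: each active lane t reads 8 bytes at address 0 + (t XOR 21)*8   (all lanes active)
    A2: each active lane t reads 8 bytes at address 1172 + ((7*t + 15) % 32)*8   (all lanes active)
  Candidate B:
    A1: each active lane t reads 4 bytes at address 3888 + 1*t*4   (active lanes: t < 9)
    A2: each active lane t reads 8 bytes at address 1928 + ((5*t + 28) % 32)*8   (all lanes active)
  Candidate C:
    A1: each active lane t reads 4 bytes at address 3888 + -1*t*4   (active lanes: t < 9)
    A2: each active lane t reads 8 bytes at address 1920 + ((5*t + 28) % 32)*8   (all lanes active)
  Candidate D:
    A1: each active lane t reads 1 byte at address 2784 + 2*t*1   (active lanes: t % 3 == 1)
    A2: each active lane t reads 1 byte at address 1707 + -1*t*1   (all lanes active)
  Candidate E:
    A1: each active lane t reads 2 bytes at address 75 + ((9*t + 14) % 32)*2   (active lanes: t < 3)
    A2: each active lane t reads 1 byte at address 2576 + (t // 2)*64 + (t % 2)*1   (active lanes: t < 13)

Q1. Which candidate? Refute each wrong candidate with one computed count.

A: A1 gives 8 transactions, not 2
B: A2 gives 9 transactions, not 8
D: A2 gives 2 transactions, not 8
E: A2 gives 7 transactions, not 8
C: all counts match (2,8)

Answer: C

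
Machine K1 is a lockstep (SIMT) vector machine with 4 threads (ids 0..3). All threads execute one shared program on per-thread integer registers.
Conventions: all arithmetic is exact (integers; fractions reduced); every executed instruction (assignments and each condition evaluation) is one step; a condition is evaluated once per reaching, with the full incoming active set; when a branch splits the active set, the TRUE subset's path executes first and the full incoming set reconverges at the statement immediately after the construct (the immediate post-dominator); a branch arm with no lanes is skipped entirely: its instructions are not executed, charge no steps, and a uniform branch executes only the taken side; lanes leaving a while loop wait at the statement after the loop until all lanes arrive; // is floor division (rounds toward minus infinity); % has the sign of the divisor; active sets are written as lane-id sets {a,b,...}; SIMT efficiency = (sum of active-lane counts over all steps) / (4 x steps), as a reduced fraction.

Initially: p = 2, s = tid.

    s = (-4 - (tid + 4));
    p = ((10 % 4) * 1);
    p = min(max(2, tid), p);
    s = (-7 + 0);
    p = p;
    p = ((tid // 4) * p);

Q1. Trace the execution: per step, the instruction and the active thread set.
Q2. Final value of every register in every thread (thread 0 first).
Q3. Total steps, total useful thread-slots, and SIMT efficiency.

step 0: s <- (-4 - (tid + 4))        {0,1,2,3}
step 1: p <- ((10 % 4) * 1)          {0,1,2,3}
step 2: p <- min(max(2, tid), p)     {0,1,2,3}
step 3: s <- (-7 + 0)                {0,1,2,3}
step 4: p <- p                       {0,1,2,3}
step 5: p <- ((tid // 4) * p)        {0,1,2,3}

Answer: 6 steps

p: 0,0,0,0
s: -7,-7,-7,-7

steps = 6; useful = 24; efficiency = 24/24 = 1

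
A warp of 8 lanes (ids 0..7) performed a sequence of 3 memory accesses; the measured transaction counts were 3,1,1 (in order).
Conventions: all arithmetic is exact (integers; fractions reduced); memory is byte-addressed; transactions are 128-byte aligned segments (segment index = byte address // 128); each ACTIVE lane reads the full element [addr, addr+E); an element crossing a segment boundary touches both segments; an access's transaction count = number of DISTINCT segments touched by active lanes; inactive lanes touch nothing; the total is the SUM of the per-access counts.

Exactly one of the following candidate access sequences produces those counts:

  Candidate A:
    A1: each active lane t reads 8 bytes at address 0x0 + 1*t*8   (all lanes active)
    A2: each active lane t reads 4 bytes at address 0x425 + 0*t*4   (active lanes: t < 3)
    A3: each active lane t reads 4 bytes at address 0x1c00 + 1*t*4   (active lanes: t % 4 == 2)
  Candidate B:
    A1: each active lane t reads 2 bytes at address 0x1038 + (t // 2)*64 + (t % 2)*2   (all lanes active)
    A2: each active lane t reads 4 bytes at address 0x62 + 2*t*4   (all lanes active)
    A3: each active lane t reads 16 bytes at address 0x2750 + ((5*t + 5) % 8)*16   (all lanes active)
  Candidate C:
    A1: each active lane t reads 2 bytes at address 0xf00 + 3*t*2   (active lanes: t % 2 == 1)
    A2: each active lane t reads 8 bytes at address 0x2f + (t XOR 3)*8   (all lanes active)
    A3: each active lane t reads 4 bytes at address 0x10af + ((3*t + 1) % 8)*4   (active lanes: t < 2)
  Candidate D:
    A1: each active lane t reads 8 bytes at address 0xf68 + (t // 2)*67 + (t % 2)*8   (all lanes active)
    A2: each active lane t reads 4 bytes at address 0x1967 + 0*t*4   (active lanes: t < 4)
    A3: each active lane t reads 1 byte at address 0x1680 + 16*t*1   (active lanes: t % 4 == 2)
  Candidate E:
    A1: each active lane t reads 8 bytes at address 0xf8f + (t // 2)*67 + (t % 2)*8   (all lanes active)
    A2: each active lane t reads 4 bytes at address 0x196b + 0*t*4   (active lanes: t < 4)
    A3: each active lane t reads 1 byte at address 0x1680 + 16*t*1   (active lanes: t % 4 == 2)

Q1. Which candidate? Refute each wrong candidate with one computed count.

A: A1 gives 1 transaction, not 3
B: A1 gives 2 transactions, not 3
C: A1 gives 1 transaction, not 3
E: A1 gives 2 transactions, not 3
D: all counts match (3,1,1)

Answer: D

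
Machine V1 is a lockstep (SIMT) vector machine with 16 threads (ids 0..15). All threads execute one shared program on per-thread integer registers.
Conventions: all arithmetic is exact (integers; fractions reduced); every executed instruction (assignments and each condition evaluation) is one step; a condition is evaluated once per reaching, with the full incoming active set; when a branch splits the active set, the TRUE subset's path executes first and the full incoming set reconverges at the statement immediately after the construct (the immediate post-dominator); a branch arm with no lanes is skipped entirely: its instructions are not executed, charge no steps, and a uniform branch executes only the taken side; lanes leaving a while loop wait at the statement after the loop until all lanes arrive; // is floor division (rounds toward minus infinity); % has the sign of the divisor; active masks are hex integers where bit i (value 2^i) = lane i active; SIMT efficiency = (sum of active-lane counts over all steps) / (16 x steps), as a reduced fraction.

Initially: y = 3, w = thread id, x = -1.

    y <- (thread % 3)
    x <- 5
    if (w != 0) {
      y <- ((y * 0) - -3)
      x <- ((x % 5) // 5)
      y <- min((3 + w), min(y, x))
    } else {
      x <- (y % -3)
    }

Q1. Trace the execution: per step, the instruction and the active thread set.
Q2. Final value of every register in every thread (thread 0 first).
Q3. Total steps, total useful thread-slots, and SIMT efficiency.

step 0: y <- (thread % 3)            0xffff
step 1: x <- 5                       0xffff
step 2: eval (w != 0)                0xffff
step 3: y <- ((y * 0) - -3)          0xfffe
step 4: x <- ((x % 5) // 5)          0xfffe
step 5: y <- min((3 + w), min(y, x)) 0xfffe
step 6: x <- (y % -3)                0x0001

Answer: 7 steps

y: 0,0,0,0,0,0,0,0,0,0,0,0,0,0,0,0
w: 0,1,2,3,4,5,6,7,8,9,10,11,12,13,14,15
x: 0,0,0,0,0,0,0,0,0,0,0,0,0,0,0,0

steps = 7; useful = 94; efficiency = 94/112 = 47/56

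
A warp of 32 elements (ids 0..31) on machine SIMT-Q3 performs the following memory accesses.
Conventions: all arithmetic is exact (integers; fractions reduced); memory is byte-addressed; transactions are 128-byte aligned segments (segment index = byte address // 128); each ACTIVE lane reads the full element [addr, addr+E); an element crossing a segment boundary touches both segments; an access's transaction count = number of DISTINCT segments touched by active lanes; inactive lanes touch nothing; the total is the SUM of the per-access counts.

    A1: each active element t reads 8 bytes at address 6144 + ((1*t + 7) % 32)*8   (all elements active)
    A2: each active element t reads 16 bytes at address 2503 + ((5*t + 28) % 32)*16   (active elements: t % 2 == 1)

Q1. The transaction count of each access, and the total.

A1: 2 transactions
A2: 5 transactions

Answer: 2,5; total 7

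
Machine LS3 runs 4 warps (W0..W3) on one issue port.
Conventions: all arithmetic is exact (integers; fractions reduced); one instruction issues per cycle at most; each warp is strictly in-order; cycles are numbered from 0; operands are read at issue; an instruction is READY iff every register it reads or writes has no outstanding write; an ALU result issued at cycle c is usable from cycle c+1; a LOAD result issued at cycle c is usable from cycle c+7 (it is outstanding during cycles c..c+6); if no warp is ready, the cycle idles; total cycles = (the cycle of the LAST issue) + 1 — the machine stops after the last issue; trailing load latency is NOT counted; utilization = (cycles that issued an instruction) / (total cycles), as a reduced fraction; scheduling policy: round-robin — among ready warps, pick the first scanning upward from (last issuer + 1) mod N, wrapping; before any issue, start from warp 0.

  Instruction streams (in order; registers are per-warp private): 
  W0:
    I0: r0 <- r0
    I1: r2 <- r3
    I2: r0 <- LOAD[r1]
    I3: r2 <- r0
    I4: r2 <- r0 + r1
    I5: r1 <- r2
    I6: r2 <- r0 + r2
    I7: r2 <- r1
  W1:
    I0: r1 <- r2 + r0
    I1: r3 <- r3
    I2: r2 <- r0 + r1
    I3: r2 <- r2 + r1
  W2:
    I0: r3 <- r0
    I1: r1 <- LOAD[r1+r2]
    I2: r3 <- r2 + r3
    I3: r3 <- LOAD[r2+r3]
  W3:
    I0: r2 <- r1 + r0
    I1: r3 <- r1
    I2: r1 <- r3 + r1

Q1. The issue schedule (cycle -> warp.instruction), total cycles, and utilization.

cycle 0: W0.I0
cycle 1: W1.I0
cycle 2: W2.I0
cycle 3: W3.I0
cycle 4: W0.I1
cycle 5: W1.I1
cycle 6: W2.I1
cycle 7: W3.I1
cycle 8: W0.I2
cycle 9: W1.I2
cycle 10: W2.I2
cycle 11: W3.I2
cycle 12: W1.I3
cycle 13: W2.I3
cycle 14: idle
cycle 15: W0.I3
cycle 16: W0.I4
cycle 17: W0.I5
cycle 18: W0.I6
cycle 19: W0.I7

Answer: 20 cycles, utilization 19/20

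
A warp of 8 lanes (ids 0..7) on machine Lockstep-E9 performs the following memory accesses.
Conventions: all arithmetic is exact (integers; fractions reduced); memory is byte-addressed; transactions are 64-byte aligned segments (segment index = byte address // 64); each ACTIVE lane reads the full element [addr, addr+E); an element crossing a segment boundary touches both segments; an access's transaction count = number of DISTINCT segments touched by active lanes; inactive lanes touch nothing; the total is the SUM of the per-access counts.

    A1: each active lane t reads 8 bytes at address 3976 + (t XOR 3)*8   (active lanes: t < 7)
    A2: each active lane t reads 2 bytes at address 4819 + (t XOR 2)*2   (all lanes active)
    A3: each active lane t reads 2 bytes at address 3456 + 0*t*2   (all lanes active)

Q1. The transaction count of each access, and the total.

A1: 2 transactions
A2: 1 transaction
A3: 1 transaction

Answer: 2,1,1; total 4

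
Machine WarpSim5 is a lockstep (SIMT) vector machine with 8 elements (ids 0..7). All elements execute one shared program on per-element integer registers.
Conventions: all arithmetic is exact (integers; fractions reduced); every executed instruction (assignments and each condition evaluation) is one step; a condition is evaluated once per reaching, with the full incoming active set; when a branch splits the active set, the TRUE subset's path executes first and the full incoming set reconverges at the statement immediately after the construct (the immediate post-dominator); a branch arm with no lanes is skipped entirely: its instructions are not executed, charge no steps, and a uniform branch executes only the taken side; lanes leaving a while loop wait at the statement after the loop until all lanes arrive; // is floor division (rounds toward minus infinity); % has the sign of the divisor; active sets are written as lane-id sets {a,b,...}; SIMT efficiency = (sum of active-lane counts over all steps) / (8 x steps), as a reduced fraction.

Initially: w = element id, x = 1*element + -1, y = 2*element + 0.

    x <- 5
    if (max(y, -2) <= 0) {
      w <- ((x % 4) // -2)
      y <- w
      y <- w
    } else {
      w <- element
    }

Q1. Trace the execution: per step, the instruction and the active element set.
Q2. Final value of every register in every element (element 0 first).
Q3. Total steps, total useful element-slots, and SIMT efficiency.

step 0: x <- 5                       {0,1,2,3,4,5,6,7}
step 1: eval (max(y, -2) <= 0)       {0,1,2,3,4,5,6,7}
step 2: w <- ((x % 4) // -2)         {0}
step 3: y <- w                       {0}
step 4: y <- w                       {0}
step 5: w <- element                 {1,2,3,4,5,6,7}

Answer: 6 steps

w: -1,1,2,3,4,5,6,7
x: 5,5,5,5,5,5,5,5
y: -1,2,4,6,8,10,12,14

steps = 6; useful = 26; efficiency = 26/48 = 13/24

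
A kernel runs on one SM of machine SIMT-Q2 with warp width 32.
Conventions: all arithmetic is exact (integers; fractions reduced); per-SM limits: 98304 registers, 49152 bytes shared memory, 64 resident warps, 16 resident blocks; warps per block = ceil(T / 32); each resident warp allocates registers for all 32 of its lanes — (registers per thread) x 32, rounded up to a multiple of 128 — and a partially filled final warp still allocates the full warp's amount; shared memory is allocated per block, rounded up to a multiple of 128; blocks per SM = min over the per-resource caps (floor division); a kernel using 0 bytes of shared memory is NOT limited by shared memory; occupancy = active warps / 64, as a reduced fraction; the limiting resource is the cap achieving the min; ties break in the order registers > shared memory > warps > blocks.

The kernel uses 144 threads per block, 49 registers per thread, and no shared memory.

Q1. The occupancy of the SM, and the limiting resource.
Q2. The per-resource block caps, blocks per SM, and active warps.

Answer: occupancy 55/64, limited by registers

registers: 11 blocks
shared memory: no limit (kernel uses none)
warps: 12 blocks
blocks: 16 blocks

Answer: 11 blocks, 55 active warps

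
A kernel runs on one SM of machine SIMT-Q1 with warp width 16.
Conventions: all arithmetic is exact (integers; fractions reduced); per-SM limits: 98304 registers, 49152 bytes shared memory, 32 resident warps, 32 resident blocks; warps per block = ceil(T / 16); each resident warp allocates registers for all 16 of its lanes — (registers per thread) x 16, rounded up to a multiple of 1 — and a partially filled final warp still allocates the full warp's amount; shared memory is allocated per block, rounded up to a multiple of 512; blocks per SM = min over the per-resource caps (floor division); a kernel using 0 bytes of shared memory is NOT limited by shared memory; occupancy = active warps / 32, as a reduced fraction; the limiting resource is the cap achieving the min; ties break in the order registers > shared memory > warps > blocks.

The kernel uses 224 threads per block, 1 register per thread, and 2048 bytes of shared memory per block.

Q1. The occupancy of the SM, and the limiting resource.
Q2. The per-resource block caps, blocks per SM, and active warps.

Answer: occupancy 7/8, limited by warps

registers: 438 blocks
shared memory: 24 blocks
warps: 2 blocks
blocks: 32 blocks

Answer: 2 blocks, 28 active warps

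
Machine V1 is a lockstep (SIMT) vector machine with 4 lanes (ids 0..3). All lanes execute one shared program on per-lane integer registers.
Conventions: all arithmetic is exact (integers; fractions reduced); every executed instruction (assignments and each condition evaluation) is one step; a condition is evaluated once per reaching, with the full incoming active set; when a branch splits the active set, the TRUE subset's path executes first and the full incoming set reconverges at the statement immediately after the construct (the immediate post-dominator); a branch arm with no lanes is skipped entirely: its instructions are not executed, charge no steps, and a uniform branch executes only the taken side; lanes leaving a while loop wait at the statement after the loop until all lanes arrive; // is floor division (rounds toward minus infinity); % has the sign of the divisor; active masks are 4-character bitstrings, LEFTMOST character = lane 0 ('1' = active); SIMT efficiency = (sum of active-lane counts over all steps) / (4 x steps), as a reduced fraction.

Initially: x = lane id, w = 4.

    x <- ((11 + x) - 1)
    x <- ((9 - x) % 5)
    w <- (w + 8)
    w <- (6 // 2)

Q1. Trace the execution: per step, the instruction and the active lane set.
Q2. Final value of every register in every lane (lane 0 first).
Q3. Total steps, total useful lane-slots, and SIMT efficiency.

step 0: x <- ((11 + x) - 1)          1111
step 1: x <- ((9 - x) % 5)           1111
step 2: w <- (w + 8)                 1111
step 3: w <- (6 // 2)                1111

Answer: 4 steps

x: 4,3,2,1
w: 3,3,3,3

steps = 4; useful = 16; efficiency = 16/16 = 1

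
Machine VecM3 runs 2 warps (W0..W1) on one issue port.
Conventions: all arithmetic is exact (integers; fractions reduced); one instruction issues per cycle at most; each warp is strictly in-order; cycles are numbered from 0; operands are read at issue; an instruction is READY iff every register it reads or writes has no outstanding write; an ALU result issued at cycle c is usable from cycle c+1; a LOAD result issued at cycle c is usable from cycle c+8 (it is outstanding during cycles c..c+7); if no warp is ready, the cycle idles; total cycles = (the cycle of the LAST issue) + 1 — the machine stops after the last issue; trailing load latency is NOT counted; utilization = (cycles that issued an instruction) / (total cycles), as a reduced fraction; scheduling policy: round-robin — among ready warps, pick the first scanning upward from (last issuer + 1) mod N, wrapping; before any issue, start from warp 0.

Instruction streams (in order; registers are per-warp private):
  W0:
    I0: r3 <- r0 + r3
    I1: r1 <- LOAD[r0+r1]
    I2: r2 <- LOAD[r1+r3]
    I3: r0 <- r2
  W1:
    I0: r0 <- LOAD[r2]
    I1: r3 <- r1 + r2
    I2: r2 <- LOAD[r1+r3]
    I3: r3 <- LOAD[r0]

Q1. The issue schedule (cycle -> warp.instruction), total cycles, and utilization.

cycle 0: W0.I0
cycle 1: W1.I0
cycle 2: W0.I1
cycle 3: W1.I1
cycle 4: W1.I2
cycle 5: idle
cycle 6: idle
cycle 7: idle
cycle 8: idle
cycle 9: W1.I3
cycle 10: W0.I2
cycle 11: idle
cycle 12: idle
cycle 13: idle
cycle 14: idle
cycle 15: idle
cycle 16: idle
cycle 17: idle
cycle 18: W0.I3

Answer: 19 cycles, utilization 8/19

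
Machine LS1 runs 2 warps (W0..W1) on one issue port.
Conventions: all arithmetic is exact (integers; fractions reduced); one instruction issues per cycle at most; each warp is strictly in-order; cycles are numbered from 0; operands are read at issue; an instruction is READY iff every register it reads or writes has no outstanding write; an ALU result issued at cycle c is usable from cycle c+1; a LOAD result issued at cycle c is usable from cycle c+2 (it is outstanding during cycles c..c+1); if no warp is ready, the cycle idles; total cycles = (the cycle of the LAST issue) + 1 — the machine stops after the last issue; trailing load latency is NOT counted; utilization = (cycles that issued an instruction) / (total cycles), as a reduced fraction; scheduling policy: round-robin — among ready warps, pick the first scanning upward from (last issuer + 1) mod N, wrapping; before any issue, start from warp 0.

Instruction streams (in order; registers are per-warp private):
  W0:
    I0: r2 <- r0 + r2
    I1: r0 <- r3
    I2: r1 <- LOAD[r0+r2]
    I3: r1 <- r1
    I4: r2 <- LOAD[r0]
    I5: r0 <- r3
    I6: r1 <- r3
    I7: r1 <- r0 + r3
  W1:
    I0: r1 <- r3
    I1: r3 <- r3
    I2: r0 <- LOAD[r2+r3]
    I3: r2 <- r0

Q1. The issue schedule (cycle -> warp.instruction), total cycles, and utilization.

cycle 0: W0.I0
cycle 1: W1.I0
cycle 2: W0.I1
cycle 3: W1.I1
cycle 4: W0.I2
cycle 5: W1.I2
cycle 6: W0.I3
cycle 7: W1.I3
cycle 8: W0.I4
cycle 9: W0.I5
cycle 10: W0.I6
cycle 11: W0.I7

Answer: 12 cycles, utilization 1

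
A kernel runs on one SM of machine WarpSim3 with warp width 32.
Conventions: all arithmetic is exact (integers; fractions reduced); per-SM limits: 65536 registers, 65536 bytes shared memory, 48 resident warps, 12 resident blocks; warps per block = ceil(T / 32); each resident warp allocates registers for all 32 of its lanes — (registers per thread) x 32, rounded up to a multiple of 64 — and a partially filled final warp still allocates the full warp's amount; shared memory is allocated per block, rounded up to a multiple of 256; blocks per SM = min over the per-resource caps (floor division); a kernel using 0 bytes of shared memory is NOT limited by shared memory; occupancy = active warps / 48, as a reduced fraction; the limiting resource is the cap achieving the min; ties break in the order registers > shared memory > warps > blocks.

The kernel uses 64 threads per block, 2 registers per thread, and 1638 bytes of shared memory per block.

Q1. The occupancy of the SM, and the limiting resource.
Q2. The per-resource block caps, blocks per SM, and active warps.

Answer: occupancy 1/2, limited by blocks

registers: 512 blocks
shared memory: 36 blocks
warps: 24 blocks
blocks: 12 blocks

Answer: 12 blocks, 24 active warps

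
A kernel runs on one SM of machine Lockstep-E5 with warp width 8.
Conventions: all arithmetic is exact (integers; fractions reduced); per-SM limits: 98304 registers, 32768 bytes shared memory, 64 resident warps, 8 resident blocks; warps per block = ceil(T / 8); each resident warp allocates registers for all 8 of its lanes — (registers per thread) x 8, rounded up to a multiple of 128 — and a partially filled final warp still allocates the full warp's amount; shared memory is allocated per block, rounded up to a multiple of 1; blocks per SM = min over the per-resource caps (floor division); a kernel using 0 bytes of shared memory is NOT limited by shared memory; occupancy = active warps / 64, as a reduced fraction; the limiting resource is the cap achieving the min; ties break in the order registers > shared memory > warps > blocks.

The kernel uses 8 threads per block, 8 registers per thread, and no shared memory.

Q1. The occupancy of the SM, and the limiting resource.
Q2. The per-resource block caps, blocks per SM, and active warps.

Answer: occupancy 1/8, limited by blocks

registers: 768 blocks
shared memory: no limit (kernel uses none)
warps: 64 blocks
blocks: 8 blocks

Answer: 8 blocks, 8 active warps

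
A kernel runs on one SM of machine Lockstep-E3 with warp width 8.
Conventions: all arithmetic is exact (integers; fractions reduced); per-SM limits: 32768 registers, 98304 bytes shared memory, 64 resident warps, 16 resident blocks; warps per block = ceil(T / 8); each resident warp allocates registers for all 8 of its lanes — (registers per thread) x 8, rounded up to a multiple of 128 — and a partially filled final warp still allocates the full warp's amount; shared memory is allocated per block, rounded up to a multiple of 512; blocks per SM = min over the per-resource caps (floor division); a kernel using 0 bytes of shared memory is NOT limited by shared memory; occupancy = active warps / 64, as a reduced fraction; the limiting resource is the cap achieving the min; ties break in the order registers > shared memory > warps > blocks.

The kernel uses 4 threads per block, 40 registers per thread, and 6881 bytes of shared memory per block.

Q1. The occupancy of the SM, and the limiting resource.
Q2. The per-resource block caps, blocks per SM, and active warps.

Answer: occupancy 13/64, limited by shared memory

registers: 85 blocks
shared memory: 13 blocks
warps: 64 blocks
blocks: 16 blocks

Answer: 13 blocks, 13 active warps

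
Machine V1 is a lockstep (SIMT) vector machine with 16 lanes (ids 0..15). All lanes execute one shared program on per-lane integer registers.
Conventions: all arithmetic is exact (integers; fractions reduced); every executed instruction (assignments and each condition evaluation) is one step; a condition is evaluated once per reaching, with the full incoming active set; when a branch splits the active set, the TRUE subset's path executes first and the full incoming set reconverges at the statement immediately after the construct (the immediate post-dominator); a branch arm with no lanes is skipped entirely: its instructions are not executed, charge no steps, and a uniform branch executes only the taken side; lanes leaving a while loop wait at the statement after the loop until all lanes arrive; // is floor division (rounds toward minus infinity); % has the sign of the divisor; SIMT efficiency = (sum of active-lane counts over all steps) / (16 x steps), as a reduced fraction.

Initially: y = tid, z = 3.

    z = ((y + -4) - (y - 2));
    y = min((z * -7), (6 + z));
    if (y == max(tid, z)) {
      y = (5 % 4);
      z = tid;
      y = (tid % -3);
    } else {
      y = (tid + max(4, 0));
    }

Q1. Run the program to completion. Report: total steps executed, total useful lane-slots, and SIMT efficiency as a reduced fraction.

Answer: 7 steps, 66 useful, 33/56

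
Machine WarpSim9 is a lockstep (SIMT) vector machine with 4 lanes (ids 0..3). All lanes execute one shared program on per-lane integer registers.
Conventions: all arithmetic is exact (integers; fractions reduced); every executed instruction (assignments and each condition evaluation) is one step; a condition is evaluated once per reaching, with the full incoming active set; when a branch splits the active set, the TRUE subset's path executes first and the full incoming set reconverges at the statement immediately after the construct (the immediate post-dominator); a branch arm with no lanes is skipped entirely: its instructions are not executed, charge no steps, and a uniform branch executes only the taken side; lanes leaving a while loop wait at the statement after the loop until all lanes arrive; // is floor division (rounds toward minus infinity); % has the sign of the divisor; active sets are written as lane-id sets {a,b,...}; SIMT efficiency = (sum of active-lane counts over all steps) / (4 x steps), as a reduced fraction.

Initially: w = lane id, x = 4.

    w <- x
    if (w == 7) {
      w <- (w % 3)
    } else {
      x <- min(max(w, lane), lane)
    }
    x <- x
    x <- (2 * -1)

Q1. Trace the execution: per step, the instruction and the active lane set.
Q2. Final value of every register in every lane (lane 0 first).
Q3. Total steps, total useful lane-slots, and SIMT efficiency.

step 0: w <- x                       {0,1,2,3}
step 1: eval (w == 7)                {0,1,2,3}
step 2: x <- min(max(w, lane), lane) {0,1,2,3}
step 3: x <- x                       {0,1,2,3}
step 4: x <- (2 * -1)                {0,1,2,3}

Answer: 5 steps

w: 4,4,4,4
x: -2,-2,-2,-2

steps = 5; useful = 20; efficiency = 20/20 = 1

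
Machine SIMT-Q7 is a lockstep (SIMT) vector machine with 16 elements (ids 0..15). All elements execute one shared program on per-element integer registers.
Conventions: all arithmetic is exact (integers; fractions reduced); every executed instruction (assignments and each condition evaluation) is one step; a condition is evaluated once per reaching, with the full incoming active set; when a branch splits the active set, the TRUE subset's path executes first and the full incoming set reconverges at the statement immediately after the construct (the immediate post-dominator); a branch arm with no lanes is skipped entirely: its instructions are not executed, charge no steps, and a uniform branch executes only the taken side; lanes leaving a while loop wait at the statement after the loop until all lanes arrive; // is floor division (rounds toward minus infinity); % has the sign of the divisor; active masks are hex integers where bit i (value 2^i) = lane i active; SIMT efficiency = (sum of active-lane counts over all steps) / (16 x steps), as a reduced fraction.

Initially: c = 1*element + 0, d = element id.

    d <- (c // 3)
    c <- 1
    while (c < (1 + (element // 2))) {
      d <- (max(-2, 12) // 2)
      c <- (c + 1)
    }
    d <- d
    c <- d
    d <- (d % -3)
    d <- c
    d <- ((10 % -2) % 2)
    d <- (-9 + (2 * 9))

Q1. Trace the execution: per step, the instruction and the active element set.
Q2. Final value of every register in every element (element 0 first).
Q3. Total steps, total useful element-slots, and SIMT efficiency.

step 0: d <- (c // 3)                0xffff
step 1: c <- 1                       0xffff
step 2: eval (c < (1 + (element // 2))) 0xffff
step 3: d <- (max(-2, 12) // 2)      0xfffc
step 4: c <- (c + 1)                 0xfffc
step 5: eval (c < (1 + (element // 2))) 0xfffc
step 6: d <- (max(-2, 12) // 2)      0xfff0
step 7: c <- (c + 1)                 0xfff0
step 8: eval (c < (1 + (element // 2))) 0xfff0
step 9: d <- (max(-2, 12) // 2)      0xffc0
step 10: c <- (c + 1)                 0xffc0
step 11: eval (c < (1 + (element // 2))) 0xffc0
step 12: d <- (max(-2, 12) // 2)      0xff00
step 13: c <- (c + 1)                 0xff00
step 14: eval (c < (1 + (element // 2))) 0xff00
step 15: d <- (max(-2, 12) // 2)      0xfc00
step 16: c <- (c + 1)                 0xfc00
step 17: eval (c < (1 + (element // 2))) 0xfc00
step 18: d <- (max(-2, 12) // 2)      0xf000
step 19: c <- (c + 1)                 0xf000
step 20: eval (c < (1 + (element // 2))) 0xf000
step 21: d <- (max(-2, 12) // 2)      0xc000
step 22: c <- (c + 1)                 0xc000
step 23: eval (c < (1 + (element // 2))) 0xc000
step 24: d <- d                       0xffff
step 25: c <- d                       0xffff
step 26: d <- (d % -3)                0xffff
step 27: d <- c                       0xffff
step 28: d <- ((10 % -2) % 2)         0xffff
step 29: d <- (-9 + (2 * 9))          0xffff

Answer: 30 steps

c: 0,0,6,6,6,6,6,6,6,6,6,6,6,6,6,6
d: 9,9,9,9,9,9,9,9,9,9,9,9,9,9,9,9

steps = 30; useful = 312; efficiency = 312/480 = 13/20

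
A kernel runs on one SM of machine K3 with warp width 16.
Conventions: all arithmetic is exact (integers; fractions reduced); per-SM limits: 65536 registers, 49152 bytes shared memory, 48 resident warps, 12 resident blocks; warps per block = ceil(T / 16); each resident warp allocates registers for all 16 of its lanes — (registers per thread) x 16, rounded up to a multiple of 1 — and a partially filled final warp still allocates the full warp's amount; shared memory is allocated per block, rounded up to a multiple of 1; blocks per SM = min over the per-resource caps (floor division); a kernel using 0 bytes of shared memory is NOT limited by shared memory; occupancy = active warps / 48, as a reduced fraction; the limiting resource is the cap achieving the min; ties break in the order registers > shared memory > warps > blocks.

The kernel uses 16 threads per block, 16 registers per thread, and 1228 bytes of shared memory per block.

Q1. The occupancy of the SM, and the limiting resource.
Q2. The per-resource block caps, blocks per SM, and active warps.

Answer: occupancy 1/4, limited by blocks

registers: 256 blocks
shared memory: 40 blocks
warps: 48 blocks
blocks: 12 blocks

Answer: 12 blocks, 12 active warps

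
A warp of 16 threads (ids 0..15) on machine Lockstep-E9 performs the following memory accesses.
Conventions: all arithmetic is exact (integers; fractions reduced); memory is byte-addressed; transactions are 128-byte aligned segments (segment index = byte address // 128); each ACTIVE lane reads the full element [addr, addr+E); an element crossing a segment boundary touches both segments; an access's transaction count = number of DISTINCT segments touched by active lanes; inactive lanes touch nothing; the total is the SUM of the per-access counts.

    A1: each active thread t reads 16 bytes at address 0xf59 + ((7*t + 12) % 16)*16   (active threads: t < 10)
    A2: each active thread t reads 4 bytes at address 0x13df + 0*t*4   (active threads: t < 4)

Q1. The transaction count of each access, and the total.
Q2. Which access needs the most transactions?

A1: 3 transactions
A2: 1 transaction

Answer: 3,1; total 4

Answer: A1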